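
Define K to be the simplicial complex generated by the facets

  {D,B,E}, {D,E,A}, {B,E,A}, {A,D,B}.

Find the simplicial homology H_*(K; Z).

K has 4 vertices, 6 edges, 4 triangles.
rank ∂_0 = 0, rank ∂_1 = 3 ⇒ b_0 = 4 − 0 − 3 = 1; all invariant factors of ∂_1 are 1 so no torsion. So H_0 ≅ Z.
rank ∂_1 = 3, rank ∂_2 = 3 ⇒ b_1 = 6 − 3 − 3 = 0; all invariant factors of ∂_2 are 1 so no torsion. So H_1 ≅ 0.
rank ∂_2 = 3, rank ∂_3 = 0 ⇒ b_2 = 4 − 3 − 0 = 1. So H_2 ≅ Z.

H_0 = Z,  H_1 = 0,  H_2 = Z.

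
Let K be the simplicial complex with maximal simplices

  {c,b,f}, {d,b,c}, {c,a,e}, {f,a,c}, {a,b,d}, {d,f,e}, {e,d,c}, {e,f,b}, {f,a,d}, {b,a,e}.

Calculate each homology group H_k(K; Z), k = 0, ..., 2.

H_0 = Z,  H_1 = Z_2,  H_2 = 0.

Take the total order a < b < c < d < e < f on the vertex set. Then K (dimension 2) consists of the simplices:

  0-simplices (6): a, b, c, d, e, f
  1-simplices (15): ab, ac, ad, ae, af, bc, bd, be, bf, cd, ce, cf, de, df, ef
  2-simplices (10): abd, abe, ace, acf, adf, bcd, bcf, bef, cde, def

Hence C_0 ≅ Z^6, C_1 ≅ Z^15, C_2 ≅ Z^10.

∂_1: C_1 → C_0 is given by ∂[p,q] = [q] − [p]. For instance
  ∂bd = d − b.
The resulting 6×15 matrix has rank 5, and its Smith normal form has invariant factors (1,1,1,1,1).

The boundary map ∂_2: C_2 → C_1 sends each 2-simplex [p,q,r] to [q,r] − [p,r] + [p,q]. For instance
  ∂ace = ce − ae + ac,
  ∂bcf = cf − bf + bc.
This gives a 15×10 integer matrix of rank 10; reducing to Smith normal form yields diagonal entries (1,1,1,1,1,1,1,1,1,2).

From H_k ≅ ker(∂_k) / im(∂_{k+1}) we obtain:

  H_0: rank C_0 − rank ∂_1 = 6 − 5 = 1, and the invariant factors of ∂_1 are all 1, so H_0 = Z.
  H_1: rank ker ∂_1 − rank ∂_2 = (15 − 5) − 10 = 0, and ∂_2 has invariant factor 2 > 1, so H_1 = Z_2.
  H_2: rank ker ∂_2 − rank ∂_3 = (10 − 10) − 0 = 0, and there is no ∂_3, so H_2 = 0.

As a check, the Euler characteristic is 6 − 15 + 10 = 1, which agrees with 1 − 0 + 0 = 1.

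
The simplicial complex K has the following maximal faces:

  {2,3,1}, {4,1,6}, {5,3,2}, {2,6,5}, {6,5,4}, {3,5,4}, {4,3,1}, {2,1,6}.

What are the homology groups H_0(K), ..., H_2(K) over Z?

Take the total order 1 < 2 < 3 < 4 < 5 < 6 on the vertex set. Then K (dimension 2) consists of the simplices:

  0-simplices (6): [1], [2], [3], [4], [5], [6]
  1-simplices (12): [1,2], [1,3], [1,4], [1,6], [2,3], [2,5], [2,6], [3,4], [3,5], [4,5], [4,6], [5,6]
  2-simplices (8): [1,2,3], [1,2,6], [1,3,4], [1,4,6], [2,3,5], [2,5,6], [3,4,5], [4,5,6]

so the chain groups are C_0 ≅ Z^6, C_1 ≅ Z^12, C_2 ≅ Z^8.

Boundary ∂_1: C_1 → C_0 sends each edge [p,q] (with p < q) to q − p. For instance
  ∂[3,5] = [5] − [3].
The 6×12 boundary matrix has rank 5 and Smith normal form diag(1,1,1,1,1).

The boundary map ∂_2: C_2 → C_1 maps a triangle to the signed sum of its edges. For instance
  ∂[2,3,5] = [3,5] − [2,5] + [2,3],
  ∂[3,4,5] = [4,5] − [3,5] + [3,4].
This gives a 12×8 integer matrix of rank 7; reducing to Smith normal form yields diagonal entries (1,1,1,1,1,1,1).

Computing H_k = (kernel of ∂_k) / (image of ∂_{k+1}):

  H_0: rank C_0 − rank ∂_1 = 6 − 5 = 1, and the invariant factors of ∂_1 are all 1, so H_0 ≅ Z.
  H_1: rank ker ∂_1 − rank ∂_2 = (12 − 5) − 7 = 0, and the invariant factors of ∂_2 are all 1, so H_1 ≅ 0.
  H_2: rank ker ∂_2 − rank ∂_3 = (8 − 7) − 0 = 1, and there is no ∂_3, so H_2 ≅ Z.

As a check, the Euler characteristic is 6 − 12 + 8 = 2, which agrees with 1 − 0 + 1 = 2.

H_0 = Z,  H_1 = 0,  H_2 = Z.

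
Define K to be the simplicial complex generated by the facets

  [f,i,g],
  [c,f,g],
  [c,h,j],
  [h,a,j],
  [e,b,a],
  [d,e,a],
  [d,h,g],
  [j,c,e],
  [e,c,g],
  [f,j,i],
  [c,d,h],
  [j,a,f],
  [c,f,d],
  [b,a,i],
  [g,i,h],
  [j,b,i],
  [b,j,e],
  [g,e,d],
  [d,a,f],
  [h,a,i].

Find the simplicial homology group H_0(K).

Fix the vertex order a < b < c < d < e < f < g < h < i < j and write every simplex with vertices in increasing order. Then dim K = 2 and the simplices of K are:

  0-simplices (10): a, b, c, d, e, f, g, h, i, j
  1-simplices (30): ab, ad, ae, af, ah, ai, aj, be, bi, bj, cd, ce, cf, cg, ch, cj, de, df, dg, dh, eg, ej, fg, fi, fj, gh, gi, hi, hj, ij
  2-simplices (20): abe, abi, ade, adf, afj, ahi, ahj, bej, bij, cdf, cdh, ceg, cej, cfg, chj, deg, dgh, fgi, fij, ghi

giving chain groups C_0 ≅ Z^10, C_1 ≅ Z^30, C_2 ≅ Z^20.

Boundary ∂_1: C_1 → C_0 is given by ∂[p,q] = [q] − [p]. For instance
  ∂ij = j − i.
The resulting 10×30 matrix has rank 9, and its Smith normal form has invariant factors (1,1,1,1,1,1,1,1,1).

∂_2: C_2 → C_1 acts by ∂[p,q,r] = [q,r] − [p,r] + [p,q]. For instance
  ∂ahi = hi − ai + ah,
  ∂cdf = df − cf + cd.
This gives a 30×20 integer matrix of rank 20; reducing to Smith normal form yields diagonal entries (1,1,1,1,1,1,1,1,1,1,1,1,1,1,1,1,1,1,1,2).

From H_k ≅ ker(∂_k) / im(∂_{k+1}) we obtain:

  H_0: rank C_0 − rank ∂_1 = 10 − 9 = 1, and the invariant factors of ∂_1 are all 1, so H_0 = Z.

H_0 ≅ Z.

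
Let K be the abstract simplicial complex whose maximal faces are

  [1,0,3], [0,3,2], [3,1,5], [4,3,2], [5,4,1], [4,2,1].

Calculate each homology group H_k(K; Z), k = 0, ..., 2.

H_0 = Z,  H_1 = Z,  H_2 = 0.

K has 6 vertices, 12 edges, 6 triangles.
rank ∂_0 = 0, rank ∂_1 = 5 ⇒ b_0 = 6 − 0 − 5 = 1; all invariant factors of ∂_1 are 1 so no torsion. So H_0 ≅ Z.
rank ∂_1 = 5, rank ∂_2 = 6 ⇒ b_1 = 12 − 5 − 6 = 1; all invariant factors of ∂_2 are 1 so no torsion. So H_1 ≅ Z.
rank ∂_2 = 6, rank ∂_3 = 0 ⇒ b_2 = 6 − 6 − 0 = 0. So H_2 ≅ 0.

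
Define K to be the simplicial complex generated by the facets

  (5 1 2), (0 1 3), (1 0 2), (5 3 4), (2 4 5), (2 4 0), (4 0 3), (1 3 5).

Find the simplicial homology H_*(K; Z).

Order the vertices as 0 < 1 < 2 < 3 < 4 < 5. Listing each simplex with vertices in this order, K has dimension 2 with simplices:

  0-simplices (6): [0], [1], [2], [3], [4], [5]
  1-simplices (12): [0,1], [0,2], [0,3], [0,4], [1,2], [1,3], [1,5], [2,4], [2,5], [3,4], [3,5], [4,5]
  2-simplices (8): [0,1,2], [0,1,3], [0,2,4], [0,3,4], [1,2,5], [1,3,5], [2,4,5], [3,4,5]

Hence C_0 ≅ Z^6, C_1 ≅ Z^12, C_2 ≅ Z^8.

∂_1: C_1 → C_0 maps an edge to its endpoints' difference, ∂[p,q] = q − p.
The resulting 6×12 matrix has rank 5, and its Smith normal form has invariant factors (1,1,1,1,1).

The boundary map ∂_2: C_2 → C_1 acts by ∂[p,q,r] = [q,r] − [p,r] + [p,q]. For instance
  ∂[0,1,2] = [1,2] − [0,2] + [0,1],
  ∂[2,4,5] = [4,5] − [2,5] + [2,4].
The resulting 12×8 matrix has rank 7, and its Smith normal form has invariant factors (1,1,1,1,1,1,1).

From H_k ≅ ker(∂_k) / im(∂_{k+1}) we obtain:

  H_0: rank C_0 − rank ∂_1 = 6 − 5 = 1, and the invariant factors of ∂_1 are all 1, so H_0 ≅ Z.
  H_1: rank ker ∂_1 − rank ∂_2 = (12 − 5) − 7 = 0, and the invariant factors of ∂_2 are all 1, so H_1 ≅ 0.
  H_2: rank ker ∂_2 − rank ∂_3 = (8 − 7) − 0 = 1, and there is no ∂_3, so H_2 ≅ Z.

As a check, the Euler characteristic is 6 − 12 + 8 = 2, which agrees with 1 − 0 + 1 = 2.
(K is a triangulation of the 2-sphere S^2.)

H_0 = Z,  H_1 = 0,  H_2 = Z.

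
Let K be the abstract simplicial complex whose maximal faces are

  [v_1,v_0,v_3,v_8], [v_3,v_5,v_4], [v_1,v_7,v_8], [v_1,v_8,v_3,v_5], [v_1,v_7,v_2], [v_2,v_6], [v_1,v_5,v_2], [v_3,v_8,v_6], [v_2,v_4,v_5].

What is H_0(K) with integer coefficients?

Order the vertices as v_0 < v_1 < v_2 < v_3 < v_4 < v_5 < v_6 < v_7 < v_8. Listing each simplex with vertices in this order, K has dimension 3 with simplices:

  0-simplices (9): [v_0], [v_1], [v_2], [v_3], [v_4], [v_5], [v_6], [v_7], [v_8]
  1-simplices (20): (20 of them)
  2-simplices (13): (13 of them)
  3-simplices (2): [v_0,v_1,v_3,v_8], [v_1,v_3,v_5,v_8]

Hence C_0 ≅ Z^9, C_1 ≅ Z^20, C_2 ≅ Z^13, C_3 ≅ Z^2.

∂_1: C_1 → C_0 maps an edge to its endpoints' difference, ∂[p,q] = q − p.
This gives a 9×20 integer matrix of rank 8; reducing to Smith normal form yields diagonal entries (1,1,1,1,1,1,1,1).

∂_2: C_2 → C_1 acts by ∂[p,q,r] = [q,r] − [p,r] + [p,q]. For instance
  ∂[v_0,v_1,v_3] = [v_1,v_3] − [v_0,v_3] + [v_0,v_1],
  ∂[v_2,v_4,v_5] = [v_4,v_5] − [v_2,v_5] + [v_2,v_4].
The resulting 20×13 matrix has rank 11, and its Smith normal form has invariant factors (1,1,1,1,1,1,1,1,1,1,1).

Boundary ∂_3: C_3 → C_2 sends each 3-simplex σ to the alternating sum Σ_i (−1)^i (σ with its i-th vertex removed). For instance
  ∂[v_0,v_1,v_3,v_8] = [v_1,v_3,v_8] − [v_0,v_3,v_8] + [v_0,v_1,v_8] − [v_0,v_1,v_3],
  ∂[v_1,v_3,v_5,v_8] = [v_3,v_5,v_8] − [v_1,v_5,v_8] + [v_1,v_3,v_8] − [v_1,v_3,v_5].
The 13×2 boundary matrix has rank 2 and Smith normal form diag(1,1).

From H_k ≅ ker(∂_k) / im(∂_{k+1}) we obtain:

  H_0: rank C_0 − rank ∂_1 = 9 − 8 = 1, and the invariant factors of ∂_1 are all 1, so H_0 = Z.

H_0 ≅ Z.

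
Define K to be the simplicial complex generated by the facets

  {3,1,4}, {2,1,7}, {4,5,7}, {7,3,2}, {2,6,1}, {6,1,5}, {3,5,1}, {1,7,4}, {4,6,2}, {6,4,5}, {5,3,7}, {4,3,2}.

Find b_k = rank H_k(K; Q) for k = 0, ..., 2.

b_0 = 1, b_1 = 0, b_2 = 0.

Order the vertices as 1 < 2 < 3 < 4 < 5 < 6 < 7. Listing each simplex with vertices in this order, K has dimension 2 with simplices:

  0-simplices (7): [1], [2], [3], [4], [5], [6], [7]
  1-simplices (18): [1,2], [1,3], [1,4], [1,5], [1,6], [1,7], [2,3], [2,4], [2,6], [2,7], [3,4], [3,5], [3,7], [4,5], [4,6], [4,7], [5,6], [5,7]
  2-simplices (12): [1,2,6], [1,2,7], [1,3,4], [1,3,5], [1,4,7], [1,5,6], [2,3,4], [2,3,7], [2,4,6], [3,5,7], [4,5,6], [4,5,7]

giving chain groups C_0 ≅ Z^7, C_1 ≅ Z^18, C_2 ≅ Z^12.

The boundary map ∂_1: C_1 → C_0 is given by ∂[p,q] = [q] − [p]. For instance
  ∂[1,7] = [7] − [1].
This gives a 7×18 integer matrix of rank 6; reducing to Smith normal form yields diagonal entries (1,1,1,1,1,1).

Boundary ∂_2: C_2 → C_1 acts by ∂[p,q,r] = [q,r] − [p,r] + [p,q]. For instance
  ∂[1,2,7] = [2,7] − [1,7] + [1,2],
  ∂[4,5,7] = [5,7] − [4,7] + [4,5].
This gives a 18×12 integer matrix of rank 12; reducing to Smith normal form yields diagonal entries (1,1,1,1,1,1,1,1,1,1,1,2).

Now H_k = ker ∂_k / im ∂_{k+1}, so:

  H_0: rank C_0 − rank ∂_1 = 7 − 6 = 1, and the invariant factors of ∂_1 are all 1, so H_0 ≅ Z.
  H_1: rank ker ∂_1 − rank ∂_2 = (18 − 6) − 12 = 0, and ∂_2 has invariant factor 2 > 1, so H_1 ≅ Z/2.
  H_2: rank ker ∂_2 − rank ∂_3 = (12 − 12) − 0 = 0, and there is no ∂_3, so H_2 ≅ 0.

Hence the Betti numbers are b_0 = 1, b_1 = 0, b_2 = 0.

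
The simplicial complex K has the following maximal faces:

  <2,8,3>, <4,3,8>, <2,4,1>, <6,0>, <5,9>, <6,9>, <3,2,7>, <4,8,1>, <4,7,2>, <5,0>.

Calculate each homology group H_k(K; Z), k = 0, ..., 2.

Order the vertices as 0 < 1 < 2 < 3 < 4 < 5 < 6 < 7 < 8 < 9. Listing each simplex with vertices in this order, K has dimension 2 with simplices:

  0-simplices (10): [0], [1], [2], [3], [4], [5], [6], [7], [8], [9]
  1-simplices (16): [0,5], [0,6], [1,2], [1,4], [1,8], [2,3], [2,4], [2,7], [2,8], [3,4], [3,7], [3,8], [4,7], [4,8], [5,9], [6,9]
  2-simplices (6): [1,2,4], [1,4,8], [2,3,7], [2,3,8], [2,4,7], [3,4,8]

so the chain groups are C_0 ≅ Z^10, C_1 ≅ Z^16, C_2 ≅ Z^6.

Boundary ∂_1: C_1 → C_0 is given by ∂[p,q] = [q] − [p]. For instance
  ∂[2,3] = [3] − [2].
As a 10×16 matrix over Z this has rank 8, with invariant factors (1,1,1,1,1,1,1,1).

Boundary ∂_2: C_2 → C_1 acts by ∂[p,q,r] = [q,r] − [p,r] + [p,q]. For instance
  ∂[3,4,8] = [4,8] − [3,8] + [3,4],
  ∂[2,3,8] = [3,8] − [2,8] + [2,3].
The 16×6 boundary matrix has rank 6 and Smith normal form diag(1,1,1,1,1,1).

Computing H_k = (kernel of ∂_k) / (image of ∂_{k+1}):

  H_0: rank C_0 − rank ∂_1 = 10 − 8 = 2, and the invariant factors of ∂_1 are all 1, so H_0 ≅ Z^2.
  H_1: rank ker ∂_1 − rank ∂_2 = (16 − 8) − 6 = 2, and the invariant factors of ∂_2 are all 1, so H_1 ≅ Z^2.
  H_2: rank ker ∂_2 − rank ∂_3 = (6 − 6) − 0 = 0, and there is no ∂_3, so H_2 ≅ 0.

H_0 = Z^2,  H_1 = Z^2,  H_2 = 0.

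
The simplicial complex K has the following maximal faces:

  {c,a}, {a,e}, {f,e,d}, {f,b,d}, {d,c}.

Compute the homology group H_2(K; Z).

H_2 = 0.

Fix the vertex order a < b < c < d < e < f and write every simplex with vertices in increasing order. Then dim K = 2 and the simplices of K are:

  0-simplices (6): a, b, c, d, e, f
  1-simplices (8): ac, ae, bd, bf, cd, de, df, ef
  2-simplices (2): bdf, def

giving chain groups C_0 ≅ Z^6, C_1 ≅ Z^8, C_2 ≅ Z^2.

∂_1: C_1 → C_0 is given by ∂[p,q] = [q] − [p]. For instance
  ∂ac = c − a.
The 6×8 boundary matrix has rank 5 and Smith normal form diag(1,1,1,1,1).

The boundary map ∂_2: C_2 → C_1 acts by ∂[p,q,r] = [q,r] − [p,r] + [p,q]. For instance
  ∂bdf = df − bf + bd,
  ∂def = ef − df + de.
As a 8×2 matrix over Z this has rank 2, with invariant factors (1,1).

Now H_k = ker ∂_k / im ∂_{k+1}, so:

  H_2: rank ker ∂_2 − rank ∂_3 = (2 − 2) − 0 = 0, and there is no ∂_3, so H_2 = 0.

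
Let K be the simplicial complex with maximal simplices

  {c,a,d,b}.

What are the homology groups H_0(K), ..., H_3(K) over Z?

H_0 = Z,  H_1 = 0,  H_2 = 0,  H_3 = 0.

We work with the vertex ordering a < b < c < d. The simplices of K, each written with vertices in increasing order, are:

  0-simplices (4): a, b, c, d
  1-simplices (6): ab, ac, ad, bc, bd, cd
  2-simplices (4): abc, abd, acd, bcd
  3-simplices (1): abcd

so the chain groups are C_0 ≅ Z^4, C_1 ≅ Z^6, C_2 ≅ Z^4, C_3 ≅ Z^1.

∂_1: C_1 → C_0 is given by ∂[p,q] = [q] − [p]. For instance
  ∂ac = c − a.
The resulting 4×6 matrix has rank 3, and its Smith normal form has invariant factors (1,1,1).

The boundary map ∂_2: C_2 → C_1 acts by ∂[p,q,r] = [q,r] − [p,r] + [p,q]. For instance
  ∂bcd = cd − bd + bc,
  ∂abd = bd − ad + ab.
The 6×4 boundary matrix has rank 3 and Smith normal form diag(1,1,1).

∂_3: C_3 → C_2 sends each 3-simplex σ to the alternating sum Σ_i (−1)^i (σ with its i-th vertex removed). For instance
  ∂abcd = bcd − acd + abd − abc.
The resulting 4×1 matrix has rank 1, and its Smith normal form has invariant factors (1).

From H_k ≅ ker(∂_k) / im(∂_{k+1}) we obtain:

  H_0: rank C_0 − rank ∂_1 = 4 − 3 = 1, and the invariant factors of ∂_1 are all 1, so H_0 ≅ Z.
  H_1: rank ker ∂_1 − rank ∂_2 = (6 − 3) − 3 = 0, and the invariant factors of ∂_2 are all 1, so H_1 ≅ 0.
  H_2: rank ker ∂_2 − rank ∂_3 = (4 − 3) − 1 = 0, and the invariant factors of ∂_3 are all 1, so H_2 ≅ 0.
  H_3: rank ker ∂_3 − rank ∂_4 = (1 − 1) − 0 = 0, and there is no ∂_4, so H_3 ≅ 0.

(K is a triangulation of the 3-simplex.)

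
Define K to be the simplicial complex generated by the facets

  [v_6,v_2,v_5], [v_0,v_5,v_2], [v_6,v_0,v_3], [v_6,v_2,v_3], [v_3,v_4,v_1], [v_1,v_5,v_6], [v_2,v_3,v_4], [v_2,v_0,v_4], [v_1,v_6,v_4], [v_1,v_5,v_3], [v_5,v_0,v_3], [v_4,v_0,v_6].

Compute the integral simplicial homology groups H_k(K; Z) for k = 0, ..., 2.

Take the total order v_0 < v_1 < v_2 < v_3 < v_4 < v_5 < v_6 on the vertex set. Then K (dimension 2) consists of the simplices:

  0-simplices (7): [v_0], [v_1], [v_2], [v_3], [v_4], [v_5], [v_6]
  1-simplices (18): (18 of them)
  2-simplices (12): (12 of them)

giving chain groups C_0 ≅ Z^7, C_1 ≅ Z^18, C_2 ≅ Z^12.

The boundary map ∂_1: C_1 → C_0 maps an edge to its endpoints' difference, ∂[p,q] = q − p. For instance
  ∂[v_2,v_3] = [v_3] − [v_2].
This gives a 7×18 integer matrix of rank 6; reducing to Smith normal form yields diagonal entries (1,1,1,1,1,1).

∂_2: C_2 → C_1 maps a triangle to the signed sum of its edges. For instance
  ∂[v_1,v_4,v_6] = [v_4,v_6] − [v_1,v_6] + [v_1,v_4],
  ∂[v_0,v_3,v_6] = [v_3,v_6] − [v_0,v_6] + [v_0,v_3].
This gives a 18×12 integer matrix of rank 12; reducing to Smith normal form yields diagonal entries (1,1,1,1,1,1,1,1,1,1,1,2).

Reading off H_k = ker ∂_k / im ∂_{k+1}:

  H_0: rank C_0 − rank ∂_1 = 7 − 6 = 1, and the invariant factors of ∂_1 are all 1, so H_0 ≅ Z.
  H_1: rank ker ∂_1 − rank ∂_2 = (18 − 6) − 12 = 0, and ∂_2 has invariant factor 2 > 1, so H_1 ≅ Z/2Z.
  H_2: rank ker ∂_2 − rank ∂_3 = (12 − 12) − 0 = 0, and there is no ∂_3, so H_2 ≅ 0.

H_0 ≅ Z,  H_1 ≅ Z/2Z,  H_2 = 0.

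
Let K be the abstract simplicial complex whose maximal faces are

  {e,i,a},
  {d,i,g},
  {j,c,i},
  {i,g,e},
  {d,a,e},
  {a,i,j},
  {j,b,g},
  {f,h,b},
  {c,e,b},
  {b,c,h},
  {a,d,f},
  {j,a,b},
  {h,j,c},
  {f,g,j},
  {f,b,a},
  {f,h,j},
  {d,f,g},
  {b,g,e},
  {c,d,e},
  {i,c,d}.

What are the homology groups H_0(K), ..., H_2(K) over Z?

Fix the vertex order a < b < c < d < e < f < g < h < i < j and write every simplex with vertices in increasing order. Then dim K = 2 and the simplices of K are:

  0-simplices (10): a, b, c, d, e, f, g, h, i, j
  1-simplices (30): ab, ad, ae, af, ai, aj, bc, be, bf, bg, bh, bj, cd, ce, ch, ci, cj, de, df, dg, di, eg, ei, fg, fh, fj, gi, gj, hj, ij
  2-simplices (20): abf, abj, ade, adf, aei, aij, bce, bch, beg, bfh, bgj, cde, cdi, chj, cij, dfg, dgi, egi, fgj, fhj

so the chain groups are C_0 ≅ Z^10, C_1 ≅ Z^30, C_2 ≅ Z^20.

Boundary ∂_1: C_1 → C_0 sends each edge [p,q] (with p < q) to q − p.
As a 10×30 matrix over Z this has rank 9, with invariant factors (1,1,1,1,1,1,1,1,1).

∂_2: C_2 → C_1 maps a triangle to the signed sum of its edges. For instance
  ∂ade = de − ae + ad,
  ∂bch = ch − bh + bc.
The 30×20 boundary matrix has rank 20 and Smith normal form diag(1,1,1,1,1,1,1,1,1,1,1,1,1,1,1,1,1,1,1,2).

From H_k ≅ ker(∂_k) / im(∂_{k+1}) we obtain:

  H_0: rank C_0 − rank ∂_1 = 10 − 9 = 1, and the invariant factors of ∂_1 are all 1, so H_0 ≅ Z.
  H_1: rank ker ∂_1 − rank ∂_2 = (30 − 9) − 20 = 1, and ∂_2 has invariant factor 2 > 1, so H_1 ≅ Z ⊕ Z/2Z.
  H_2: rank ker ∂_2 − rank ∂_3 = (20 − 20) − 0 = 0, and there is no ∂_3, so H_2 ≅ 0.

As a check, the Euler characteristic is 10 − 30 + 20 = 0, which agrees with 1 − 1 + 0 = 0.

H_0 = Z,  H_1 = Z ⊕ Z/2Z,  H_2 = 0.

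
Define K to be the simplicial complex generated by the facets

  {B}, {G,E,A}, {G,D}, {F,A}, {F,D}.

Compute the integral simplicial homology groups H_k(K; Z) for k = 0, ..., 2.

Take the total order A < B < D < E < F < G on the vertex set. Then K (dimension 2) consists of the simplices:

  0-simplices (6): A, B, D, E, F, G
  1-simplices (6): AE, AF, AG, DF, DG, EG
  2-simplices (1): AEG

giving chain groups C_0 ≅ Z^6, C_1 ≅ Z^6, C_2 ≅ Z^1.

∂_1: C_1 → C_0 maps an edge to its endpoints' difference, ∂[p,q] = q − p. For instance
  ∂AE = E − A.
This gives a 6×6 integer matrix of rank 4; reducing to Smith normal form yields diagonal entries (1,1,1,1).

∂_2: C_2 → C_1 acts by ∂[p,q,r] = [q,r] − [p,r] + [p,q]. For instance
  ∂AEG = EG − AG + AE.
This gives a 6×1 integer matrix of rank 1; reducing to Smith normal form yields diagonal entries (1).

Computing H_k = (kernel of ∂_k) / (image of ∂_{k+1}):

  H_0: rank C_0 − rank ∂_1 = 6 − 4 = 2, and the invariant factors of ∂_1 are all 1, so H_0 = Z^2.
  H_1: rank ker ∂_1 − rank ∂_2 = (6 − 4) − 1 = 1, and the invariant factors of ∂_2 are all 1, so H_1 = Z.
  H_2: rank ker ∂_2 − rank ∂_3 = (1 − 1) − 0 = 0, and there is no ∂_3, so H_2 = 0.

H_0 ≅ Z^2,  H_1 ≅ Z,  H_2 = 0.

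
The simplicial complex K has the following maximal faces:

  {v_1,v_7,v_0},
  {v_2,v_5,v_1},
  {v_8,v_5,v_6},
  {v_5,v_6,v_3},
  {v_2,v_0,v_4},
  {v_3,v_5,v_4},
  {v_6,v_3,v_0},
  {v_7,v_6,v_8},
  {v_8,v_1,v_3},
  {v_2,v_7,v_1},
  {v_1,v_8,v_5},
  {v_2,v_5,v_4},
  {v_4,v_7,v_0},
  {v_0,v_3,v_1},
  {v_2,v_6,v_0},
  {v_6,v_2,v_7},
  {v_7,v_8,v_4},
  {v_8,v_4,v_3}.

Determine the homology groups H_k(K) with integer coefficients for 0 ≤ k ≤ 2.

H_0 ≅ Z,  H_1 ≅ Z ⊕ Z/2,  H_2 = 0.

Order the vertices as v_0 < v_1 < v_2 < v_3 < v_4 < v_5 < v_6 < v_7 < v_8. Listing each simplex with vertices in this order, K has dimension 2 with simplices:

  0-simplices (9): [v_0], [v_1], [v_2], [v_3], [v_4], [v_5], [v_6], [v_7], [v_8]
  1-simplices (27): (27 of them)
  2-simplices (18): (18 of them)

giving chain groups C_0 ≅ Z^9, C_1 ≅ Z^27, C_2 ≅ Z^18.

∂_1: C_1 → C_0 sends each edge [p,q] (with p < q) to q − p. For instance
  ∂[v_6,v_8] = [v_8] − [v_6].
The 9×27 boundary matrix has rank 8 and Smith normal form diag(1,1,1,1,1,1,1,1).

∂_2: C_2 → C_1 acts by ∂[p,q,r] = [q,r] − [p,r] + [p,q]. For instance
  ∂[v_2,v_6,v_7] = [v_6,v_7] − [v_2,v_7] + [v_2,v_6],
  ∂[v_1,v_2,v_5] = [v_2,v_5] − [v_1,v_5] + [v_1,v_2].
The resulting 27×18 matrix has rank 18, and its Smith normal form has invariant factors (1,1,1,1,1,1,1,1,1,1,1,1,1,1,1,1,1,2).

Now H_k = ker ∂_k / im ∂_{k+1}, so:

  H_0: rank C_0 − rank ∂_1 = 9 − 8 = 1, and the invariant factors of ∂_1 are all 1, so H_0 ≅ Z.
  H_1: rank ker ∂_1 − rank ∂_2 = (27 − 8) − 18 = 1, and ∂_2 has invariant factor 2 > 1, so H_1 ≅ Z ⊕ Z/2.
  H_2: rank ker ∂_2 − rank ∂_3 = (18 − 18) − 0 = 0, and there is no ∂_3, so H_2 ≅ 0.

As a check, the Euler characteristic is 9 − 27 + 18 = 0, which agrees with 1 − 1 + 0 = 0.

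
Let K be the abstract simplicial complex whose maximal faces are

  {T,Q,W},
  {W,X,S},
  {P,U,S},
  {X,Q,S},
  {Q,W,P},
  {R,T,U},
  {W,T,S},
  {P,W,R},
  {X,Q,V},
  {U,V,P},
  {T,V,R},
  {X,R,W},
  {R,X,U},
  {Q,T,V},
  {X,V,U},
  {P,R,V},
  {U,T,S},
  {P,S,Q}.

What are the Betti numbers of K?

b_0 = 1, b_1 = 1, b_2 = 0.

Fix the vertex order P < Q < R < S < T < U < V < W < X and write every simplex with vertices in increasing order. Then dim K = 2 and the simplices of K are:

  0-simplices (9): P, Q, R, S, T, U, V, W, X
  1-simplices (27): PQ, PR, PS, PU, PV, PW, QS, QT, QV, QW, QX, RT, RU, RV, RW, RX, ST, SU, SW, SX, TU, TV, TW, UV, UX, VX, WX
  2-simplices (18): PQS, PQW, PRV, PRW, PSU, PUV, QSX, QTV, QTW, QVX, RTU, RTV, RUX, RWX, STU, STW, SWX, UVX

Hence C_0 ≅ Z^9, C_1 ≅ Z^27, C_2 ≅ Z^18.

∂_1: C_1 → C_0 sends each edge [p,q] (with p < q) to q − p. For instance
  ∂QV = V − Q.
The 9×27 boundary matrix has rank 8 and Smith normal form diag(1,1,1,1,1,1,1,1).

Boundary ∂_2: C_2 → C_1 acts by ∂[p,q,r] = [q,r] − [p,r] + [p,q]. For instance
  ∂RUX = UX − RX + RU,
  ∂RTU = TU − RU + RT.
The 27×18 boundary matrix has rank 18 and Smith normal form diag(1,1,1,1,1,1,1,1,1,1,1,1,1,1,1,1,1,2).

From H_k ≅ ker(∂_k) / im(∂_{k+1}) we obtain:

  H_0: rank C_0 − rank ∂_1 = 9 − 8 = 1, and the invariant factors of ∂_1 are all 1, so H_0 ≅ Z.
  H_1: rank ker ∂_1 − rank ∂_2 = (27 − 8) − 18 = 1, and ∂_2 has invariant factor 2 > 1, so H_1 ≅ Z ⊕ Z/2Z.
  H_2: rank ker ∂_2 − rank ∂_3 = (18 − 18) − 0 = 0, and there is no ∂_3, so H_2 ≅ 0.

Hence the Betti numbers are b_0 = 1, b_1 = 1, b_2 = 0.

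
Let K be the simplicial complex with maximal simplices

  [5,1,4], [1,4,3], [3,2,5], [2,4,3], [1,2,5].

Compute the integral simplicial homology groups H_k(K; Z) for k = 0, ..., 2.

H_0 ≅ Z,  H_1 ≅ Z,  H_2 = 0.

Fix the vertex order 1 < 2 < 3 < 4 < 5 and write every simplex with vertices in increasing order. Then dim K = 2 and the simplices of K are:

  0-simplices (5): [1], [2], [3], [4], [5]
  1-simplices (10): [1,2], [1,3], [1,4], [1,5], [2,3], [2,4], [2,5], [3,4], [3,5], [4,5]
  2-simplices (5): [1,2,5], [1,3,4], [1,4,5], [2,3,4], [2,3,5]

Hence C_0 ≅ Z^5, C_1 ≅ Z^10, C_2 ≅ Z^5.

∂_1: C_1 → C_0 maps an edge to its endpoints' difference, ∂[p,q] = q − p.
The 5×10 boundary matrix has rank 4 and Smith normal form diag(1,1,1,1).

∂_2: C_2 → C_1 maps a triangle to the signed sum of its edges. For instance
  ∂[1,2,5] = [2,5] − [1,5] + [1,2],
  ∂[1,4,5] = [4,5] − [1,5] + [1,4].
This gives a 10×5 integer matrix of rank 5; reducing to Smith normal form yields diagonal entries (1,1,1,1,1).

Now H_k = ker ∂_k / im ∂_{k+1}, so:

  H_0: rank C_0 − rank ∂_1 = 5 − 4 = 1, and the invariant factors of ∂_1 are all 1, so H_0 = Z.
  H_1: rank ker ∂_1 − rank ∂_2 = (10 − 4) − 5 = 1, and the invariant factors of ∂_2 are all 1, so H_1 = Z.
  H_2: rank ker ∂_2 − rank ∂_3 = (5 − 5) − 0 = 0, and there is no ∂_3, so H_2 = 0.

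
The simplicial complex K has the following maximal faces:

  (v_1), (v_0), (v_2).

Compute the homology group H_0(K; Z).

H_0 ≅ Z^3.

K has 3 vertices.
rank ∂_0 = 0, rank ∂_1 = 0 ⇒ b_0 = 3 − 0 − 0 = 3. So H_0 = Z^3.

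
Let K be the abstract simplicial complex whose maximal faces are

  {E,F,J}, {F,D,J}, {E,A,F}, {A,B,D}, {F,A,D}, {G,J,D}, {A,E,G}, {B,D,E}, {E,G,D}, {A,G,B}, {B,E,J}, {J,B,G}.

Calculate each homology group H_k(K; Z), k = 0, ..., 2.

Fix the vertex order A < B < D < E < F < G < J and write every simplex with vertices in increasing order. Then dim K = 2 and the simplices of K are:

  0-simplices (7): A, B, D, E, F, G, J
  1-simplices (18): AB, AD, AE, AF, AG, BD, BE, BG, BJ, DE, DF, DG, DJ, EF, EG, EJ, FJ, GJ
  2-simplices (12): ABD, ABG, ADF, AEF, AEG, BDE, BEJ, BGJ, DEG, DFJ, DGJ, EFJ

so the chain groups are C_0 ≅ Z^7, C_1 ≅ Z^18, C_2 ≅ Z^12.

Boundary ∂_1: C_1 → C_0 sends each edge [p,q] (with p < q) to q − p. For instance
  ∂FJ = J − F.
The 7×18 boundary matrix has rank 6 and Smith normal form diag(1,1,1,1,1,1).

∂_2: C_2 → C_1 acts by ∂[p,q,r] = [q,r] − [p,r] + [p,q]. For instance
  ∂ADF = DF − AF + AD,
  ∂EFJ = FJ − EJ + EF.
The resulting 18×12 matrix has rank 12, and its Smith normal form has invariant factors (1,1,1,1,1,1,1,1,1,1,1,2).

Computing H_k = (kernel of ∂_k) / (image of ∂_{k+1}):

  H_0: rank C_0 − rank ∂_1 = 7 − 6 = 1, and the invariant factors of ∂_1 are all 1, so H_0 ≅ Z.
  H_1: rank ker ∂_1 − rank ∂_2 = (18 − 6) − 12 = 0, and ∂_2 has invariant factor 2 > 1, so H_1 ≅ Z/2Z.
  H_2: rank ker ∂_2 − rank ∂_3 = (12 − 12) − 0 = 0, and there is no ∂_3, so H_2 ≅ 0.

As a check, the Euler characteristic is 7 − 18 + 12 = 1, which agrees with 1 − 0 + 0 = 1.
(K is a triangulation of the real projective plane RP^2.)

H_0 ≅ Z,  H_1 ≅ Z/2Z,  H_2 = 0.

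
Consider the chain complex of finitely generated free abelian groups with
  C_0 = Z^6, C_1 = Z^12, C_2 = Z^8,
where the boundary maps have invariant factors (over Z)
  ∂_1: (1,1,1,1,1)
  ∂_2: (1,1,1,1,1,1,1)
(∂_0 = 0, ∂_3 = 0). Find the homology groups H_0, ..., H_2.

H_0 ≅ Z,  H_1 = 0,  H_2 ≅ Z.

H_0: b_0 = 6 − 0 − 5 = 1; torsion from ∂_1 factors > 1: none. So H_0 ≅ Z.
H_1: b_1 = 12 − 5 − 7 = 0; torsion from ∂_2 factors > 1: none. So H_1 ≅ 0.
H_2: b_2 = 8 − 7 − 0 = 1; torsion from ∂_3 factors > 1: none. So H_2 ≅ Z.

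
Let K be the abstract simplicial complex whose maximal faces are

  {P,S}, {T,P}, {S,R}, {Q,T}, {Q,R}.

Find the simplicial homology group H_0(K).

Fix the vertex order P < Q < R < S < T and write every simplex with vertices in increasing order. Then dim K = 1 and the simplices of K are:

  0-simplices (5): P, Q, R, S, T
  1-simplices (5): PS, PT, QR, QT, RS

so the chain groups are C_0 ≅ Z^5, C_1 ≅ Z^5.

Boundary ∂_1: C_1 → C_0 sends each edge [p,q] (with p < q) to q − p. For instance
  ∂QT = T − Q.
The resulting 5×5 matrix has rank 4, and its Smith normal form has invariant factors (1,1,1,1).

Computing H_k = (kernel of ∂_k) / (image of ∂_{k+1}):

  H_0: rank C_0 − rank ∂_1 = 5 − 4 = 1, and the invariant factors of ∂_1 are all 1, so H_0 ≅ Z.

H_0 = Z.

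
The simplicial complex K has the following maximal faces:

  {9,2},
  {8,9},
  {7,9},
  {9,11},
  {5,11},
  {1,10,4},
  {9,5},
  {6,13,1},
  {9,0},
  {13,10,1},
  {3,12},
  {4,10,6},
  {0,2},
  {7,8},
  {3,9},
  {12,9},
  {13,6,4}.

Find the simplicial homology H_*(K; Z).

H_0 = Z^2,  H_1 = Z^5,  H_2 = 0.

Fix the vertex order 0 < 1 < 2 < 3 < 4 < 5 < 6 < 7 < 8 < 9 < 10 < 11 < 12 < 13 and write every simplex with vertices in increasing order. Then dim K = 2 and the simplices of K are:

  0-simplices (14): [0], [1], [2], [3], [4], [5], [6], [7], [8], [9], [10], [11], [12], [13]
  1-simplices (22): (22 of them)
  2-simplices (5): [1,4,10], [1,6,13], [1,10,13], [4,6,10], [4,6,13]

so the chain groups are C_0 ≅ Z^14, C_1 ≅ Z^22, C_2 ≅ Z^5.

Boundary ∂_1: C_1 → C_0 maps an edge to its endpoints' difference, ∂[p,q] = q − p.
The 14×22 boundary matrix has rank 12 and Smith normal form diag(1,1,1,1,1,1,1,1,1,1,1,1).

The boundary map ∂_2: C_2 → C_1 acts by ∂[p,q,r] = [q,r] − [p,r] + [p,q]. For instance
  ∂[4,6,10] = [6,10] − [4,10] + [4,6],
  ∂[1,6,13] = [6,13] − [1,13] + [1,6].
The 22×5 boundary matrix has rank 5 and Smith normal form diag(1,1,1,1,1).

Reading off H_k = ker ∂_k / im ∂_{k+1}:

  H_0: rank C_0 − rank ∂_1 = 14 − 12 = 2, and the invariant factors of ∂_1 are all 1, so H_0 = Z^2.
  H_1: rank ker ∂_1 − rank ∂_2 = (22 − 12) − 5 = 5, and the invariant factors of ∂_2 are all 1, so H_1 = Z^5.
  H_2: rank ker ∂_2 − rank ∂_3 = (5 − 5) − 0 = 0, and there is no ∂_3, so H_2 = 0.

As a check, the Euler characteristic is 14 − 22 + 5 = -3, which agrees with 2 − 5 + 0 = -3.
(K is a triangulation of the disjoint union of the Möbius band and a wedge of 4 circles.)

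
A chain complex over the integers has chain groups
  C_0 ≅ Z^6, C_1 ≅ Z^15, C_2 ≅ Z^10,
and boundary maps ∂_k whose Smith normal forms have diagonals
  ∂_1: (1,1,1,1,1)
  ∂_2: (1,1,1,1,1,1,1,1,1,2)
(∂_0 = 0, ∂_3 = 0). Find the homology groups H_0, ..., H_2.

H_0 = Z,  H_1 = Z/2Z,  H_2 = 0.

H_0: b_0 = 6 − 0 − 5 = 1; torsion from ∂_1 factors > 1: none. So H_0 = Z.
H_1: b_1 = 15 − 5 − 10 = 0; torsion from ∂_2 factors > 1: [2]. So H_1 = Z/2Z.
H_2: b_2 = 10 − 10 − 0 = 0; torsion from ∂_3 factors > 1: none. So H_2 = 0.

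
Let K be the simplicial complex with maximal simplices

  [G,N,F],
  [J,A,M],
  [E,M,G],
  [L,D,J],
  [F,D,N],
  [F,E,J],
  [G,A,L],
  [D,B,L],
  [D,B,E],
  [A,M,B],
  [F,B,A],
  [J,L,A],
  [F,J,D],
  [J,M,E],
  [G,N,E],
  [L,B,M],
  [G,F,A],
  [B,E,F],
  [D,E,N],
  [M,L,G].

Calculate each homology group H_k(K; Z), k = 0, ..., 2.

We work with the vertex ordering A < B < D < E < F < G < J < L < M < N. The simplices of K, each written with vertices in increasing order, are:

  0-simplices (10): A, B, D, E, F, G, J, L, M, N
  1-simplices (30): AB, AF, AG, AJ, AL, AM, BD, BE, BF, BL, BM, DE, DF, DJ, DL, DN, EF, EG, EJ, EM, EN, FG, FJ, FN, GL, GM, GN, JL, JM, LM
  2-simplices (20): ABF, ABM, AFG, AGL, AJL, AJM, BDE, BDL, BEF, BLM, DEN, DFJ, DFN, DJL, EFJ, EGM, EGN, EJM, FGN, GLM

giving chain groups C_0 ≅ Z^10, C_1 ≅ Z^30, C_2 ≅ Z^20.

Boundary ∂_1: C_1 → C_0 is given by ∂[p,q] = [q] − [p]. For instance
  ∂AG = G − A.
The 10×30 boundary matrix has rank 9 and Smith normal form diag(1,1,1,1,1,1,1,1,1).

Boundary ∂_2: C_2 → C_1 maps a triangle to the signed sum of its edges. For instance
  ∂DJL = JL − DL + DJ,
  ∂BEF = EF − BF + BE.
As a 30×20 matrix over Z this has rank 20, with invariant factors (1,1,1,1,1,1,1,1,1,1,1,1,1,1,1,1,1,1,1,2).

From H_k ≅ ker(∂_k) / im(∂_{k+1}) we obtain:

  H_0: rank C_0 − rank ∂_1 = 10 − 9 = 1, and the invariant factors of ∂_1 are all 1, so H_0 = Z.
  H_1: rank ker ∂_1 − rank ∂_2 = (30 − 9) − 20 = 1, and ∂_2 has invariant factor 2 > 1, so H_1 = Z ⊕ Z/2Z.
  H_2: rank ker ∂_2 − rank ∂_3 = (20 − 20) − 0 = 0, and there is no ∂_3, so H_2 = 0.

As a check, the Euler characteristic is 10 − 30 + 20 = 0, which agrees with 1 − 1 + 0 = 0.

H_0 = Z,  H_1 = Z ⊕ Z/2Z,  H_2 = 0.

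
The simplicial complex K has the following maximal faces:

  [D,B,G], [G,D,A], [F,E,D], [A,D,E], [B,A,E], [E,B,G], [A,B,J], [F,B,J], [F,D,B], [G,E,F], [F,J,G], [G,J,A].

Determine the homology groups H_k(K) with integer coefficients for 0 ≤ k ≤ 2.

We work with the vertex ordering A < B < D < E < F < G < J. The simplices of K, each written with vertices in increasing order, are:

  0-simplices (7): A, B, D, E, F, G, J
  1-simplices (18): AB, AD, AE, AG, AJ, BD, BE, BF, BG, BJ, DE, DF, DG, EF, EG, FG, FJ, GJ
  2-simplices (12): ABE, ABJ, ADE, ADG, AGJ, BDF, BDG, BEG, BFJ, DEF, EFG, FGJ

so the chain groups are C_0 ≅ Z^7, C_1 ≅ Z^18, C_2 ≅ Z^12.

∂_1: C_1 → C_0 sends each edge [p,q] (with p < q) to q − p.
The resulting 7×18 matrix has rank 6, and its Smith normal form has invariant factors (1,1,1,1,1,1).

The boundary map ∂_2: C_2 → C_1 sends each 2-simplex [p,q,r] to [q,r] − [p,r] + [p,q]. For instance
  ∂AGJ = GJ − AJ + AG,
  ∂BDG = DG − BG + BD.
The 18×12 boundary matrix has rank 12 and Smith normal form diag(1,1,1,1,1,1,1,1,1,1,1,2).

From H_k ≅ ker(∂_k) / im(∂_{k+1}) we obtain:

  H_0: rank C_0 − rank ∂_1 = 7 − 6 = 1, and the invariant factors of ∂_1 are all 1, so H_0 ≅ Z.
  H_1: rank ker ∂_1 − rank ∂_2 = (18 − 6) − 12 = 0, and ∂_2 has invariant factor 2 > 1, so H_1 ≅ Z/2.
  H_2: rank ker ∂_2 − rank ∂_3 = (12 − 12) − 0 = 0, and there is no ∂_3, so H_2 ≅ 0.

H_0 ≅ Z,  H_1 ≅ Z/2,  H_2 = 0.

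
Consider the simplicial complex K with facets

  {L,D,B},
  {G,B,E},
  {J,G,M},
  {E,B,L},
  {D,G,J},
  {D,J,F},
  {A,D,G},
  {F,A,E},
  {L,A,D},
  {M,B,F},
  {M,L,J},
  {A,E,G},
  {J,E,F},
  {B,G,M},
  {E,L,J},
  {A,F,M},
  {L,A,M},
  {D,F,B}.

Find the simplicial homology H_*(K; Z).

H_0 = Z,  H_1 = Z^2,  H_2 = Z.

We work with the vertex ordering A < B < D < E < F < G < J < L < M. The simplices of K, each written with vertices in increasing order, are:

  0-simplices (9): A, B, D, E, F, G, J, L, M
  1-simplices (27): AD, AE, AF, AG, AL, AM, BD, BE, BF, BG, BL, BM, DF, DG, DJ, DL, EF, EG, EJ, EL, FJ, FM, GJ, GM, JL, JM, LM
  2-simplices (18): ADG, ADL, AEF, AEG, AFM, ALM, BDF, BDL, BEG, BEL, BFM, BGM, DFJ, DGJ, EFJ, EJL, GJM, JLM

giving chain groups C_0 ≅ Z^9, C_1 ≅ Z^27, C_2 ≅ Z^18.

The boundary map ∂_1: C_1 → C_0 sends each edge [p,q] (with p < q) to q − p.
This gives a 9×27 integer matrix of rank 8; reducing to Smith normal form yields diagonal entries (1,1,1,1,1,1,1,1).

Boundary ∂_2: C_2 → C_1 sends each 2-simplex [p,q,r] to [q,r] − [p,r] + [p,q]. For instance
  ∂BGM = GM − BM + BG,
  ∂EJL = JL − EL + EJ.
This gives a 27×18 integer matrix of rank 17; reducing to Smith normal form yields diagonal entries (1,1,1,1,1,1,1,1,1,1,1,1,1,1,1,1,1).

Computing H_k = (kernel of ∂_k) / (image of ∂_{k+1}):

  H_0: rank C_0 − rank ∂_1 = 9 − 8 = 1, and the invariant factors of ∂_1 are all 1, so H_0 ≅ Z.
  H_1: rank ker ∂_1 − rank ∂_2 = (27 − 8) − 17 = 2, and the invariant factors of ∂_2 are all 1, so H_1 ≅ Z^2.
  H_2: rank ker ∂_2 − rank ∂_3 = (18 − 17) − 0 = 1, and there is no ∂_3, so H_2 ≅ Z.

As a check, the Euler characteristic is 9 − 27 + 18 = 0, which agrees with 1 − 2 + 1 = 0.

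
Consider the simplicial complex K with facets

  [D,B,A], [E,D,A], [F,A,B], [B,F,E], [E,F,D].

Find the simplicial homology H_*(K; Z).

Order the vertices as A < B < D < E < F. Listing each simplex with vertices in this order, K has dimension 2 with simplices:

  0-simplices (5): A, B, D, E, F
  1-simplices (10): AB, AD, AE, AF, BD, BE, BF, DE, DF, EF
  2-simplices (5): ABD, ABF, ADE, BEF, DEF

so the chain groups are C_0 ≅ Z^5, C_1 ≅ Z^10, C_2 ≅ Z^5.

Boundary ∂_1: C_1 → C_0 is given by ∂[p,q] = [q] − [p].
The resulting 5×10 matrix has rank 4, and its Smith normal form has invariant factors (1,1,1,1).

Boundary ∂_2: C_2 → C_1 sends each 2-simplex [p,q,r] to [q,r] − [p,r] + [p,q]. For instance
  ∂ABD = BD − AD + AB,
  ∂ADE = DE − AE + AD.
This gives a 10×5 integer matrix of rank 5; reducing to Smith normal form yields diagonal entries (1,1,1,1,1).

From H_k ≅ ker(∂_k) / im(∂_{k+1}) we obtain:

  H_0: rank C_0 − rank ∂_1 = 5 − 4 = 1, and the invariant factors of ∂_1 are all 1, so H_0 = Z.
  H_1: rank ker ∂_1 − rank ∂_2 = (10 − 4) − 5 = 1, and the invariant factors of ∂_2 are all 1, so H_1 = Z.
  H_2: rank ker ∂_2 − rank ∂_3 = (5 − 5) − 0 = 0, and there is no ∂_3, so H_2 = 0.

As a check, the Euler characteristic is 5 − 10 + 5 = 0, which agrees with 1 − 1 + 0 = 0.
(K is a triangulation of the Möbius band.)

H_0 = Z,  H_1 = Z,  H_2 = 0.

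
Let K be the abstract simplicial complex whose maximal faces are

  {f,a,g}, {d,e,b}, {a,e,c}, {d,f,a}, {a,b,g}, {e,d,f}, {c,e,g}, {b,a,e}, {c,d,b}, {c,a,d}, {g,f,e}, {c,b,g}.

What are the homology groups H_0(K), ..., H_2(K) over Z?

H_0 = Z,  H_1 = Z_2,  H_2 = 0.

We work with the vertex ordering a < b < c < d < e < f < g. The simplices of K, each written with vertices in increasing order, are:

  0-simplices (7): a, b, c, d, e, f, g
  1-simplices (18): ab, ac, ad, ae, af, ag, bc, bd, be, bg, cd, ce, cg, de, df, ef, eg, fg
  2-simplices (12): abe, abg, acd, ace, adf, afg, bcd, bcg, bde, ceg, def, efg

so the chain groups are C_0 ≅ Z^7, C_1 ≅ Z^18, C_2 ≅ Z^12.

Boundary ∂_1: C_1 → C_0 is given by ∂[p,q] = [q] − [p].
The resulting 7×18 matrix has rank 6, and its Smith normal form has invariant factors (1,1,1,1,1,1).

The boundary map ∂_2: C_2 → C_1 maps a triangle to the signed sum of its edges. For instance
  ∂adf = df − af + ad,
  ∂efg = fg − eg + ef.
As a 18×12 matrix over Z this has rank 12, with invariant factors (1,1,1,1,1,1,1,1,1,1,1,2).

Reading off H_k = ker ∂_k / im ∂_{k+1}:

  H_0: rank C_0 − rank ∂_1 = 7 − 6 = 1, and the invariant factors of ∂_1 are all 1, so H_0 = Z.
  H_1: rank ker ∂_1 − rank ∂_2 = (18 − 6) − 12 = 0, and ∂_2 has invariant factor 2 > 1, so H_1 = Z_2.
  H_2: rank ker ∂_2 − rank ∂_3 = (12 − 12) − 0 = 0, and there is no ∂_3, so H_2 = 0.

As a check, the Euler characteristic is 7 − 18 + 12 = 1, which agrees with 1 − 0 + 0 = 1.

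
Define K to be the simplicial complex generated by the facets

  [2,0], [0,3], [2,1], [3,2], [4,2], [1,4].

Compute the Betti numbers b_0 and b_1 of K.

Order the vertices as 0 < 1 < 2 < 3 < 4. Listing each simplex with vertices in this order, K has dimension 1 with simplices:

  0-simplices (5): [0], [1], [2], [3], [4]
  1-simplices (6): [0,2], [0,3], [1,2], [1,4], [2,3], [2,4]

giving chain groups C_0 ≅ Z^5, C_1 ≅ Z^6.

∂_1: C_1 → C_0 is given by ∂[p,q] = [q] − [p]. For instance
  ∂[2,4] = [4] − [2].
This gives a 5×6 integer matrix of rank 4; reducing to Smith normal form yields diagonal entries (1,1,1,1).

From H_k ≅ ker(∂_k) / im(∂_{k+1}) we obtain:

  H_0: rank C_0 − rank ∂_1 = 5 − 4 = 1, and the invariant factors of ∂_1 are all 1, so H_0 ≅ Z.
  H_1: rank ker ∂_1 − rank ∂_2 = (6 − 4) − 0 = 2, and there is no ∂_2, so H_1 ≅ Z^2.

(K is a triangulation of a wedge of 2 circles.)

Hence the Betti numbers are b_0 = 1, b_1 = 2.

b_0 = 1, b_1 = 2.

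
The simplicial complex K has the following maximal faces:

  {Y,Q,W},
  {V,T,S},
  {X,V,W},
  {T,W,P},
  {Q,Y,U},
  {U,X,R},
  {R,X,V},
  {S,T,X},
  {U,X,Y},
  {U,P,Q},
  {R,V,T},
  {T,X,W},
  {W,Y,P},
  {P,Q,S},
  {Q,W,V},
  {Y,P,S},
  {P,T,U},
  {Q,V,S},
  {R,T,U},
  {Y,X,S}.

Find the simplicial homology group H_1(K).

H_1 = Z ⊕ Z/2.

Fix the vertex order P < Q < R < S < T < U < V < W < X < Y and write every simplex with vertices in increasing order. Then dim K = 2 and the simplices of K are:

  0-simplices (10): P, Q, R, S, T, U, V, W, X, Y
  1-simplices (30): PQ, PS, PT, PU, PW, PY, QS, QU, QV, QW, QY, RT, RU, RV, RX, ST, SV, SX, SY, TU, TV, TW, TX, UX, UY, VW, VX, WX, WY, XY
  2-simplices (20): PQS, PQU, PSY, PTU, PTW, PWY, QSV, QUY, QVW, QWY, RTU, RTV, RUX, RVX, STV, STX, SXY, TWX, UXY, VWX

Hence C_0 ≅ Z^10, C_1 ≅ Z^30, C_2 ≅ Z^20.

∂_1: C_1 → C_0 maps an edge to its endpoints' difference, ∂[p,q] = q − p.
As a 10×30 matrix over Z this has rank 9, with invariant factors (1,1,1,1,1,1,1,1,1).

The boundary map ∂_2: C_2 → C_1 acts by ∂[p,q,r] = [q,r] − [p,r] + [p,q]. For instance
  ∂RTV = TV − RV + RT,
  ∂QWY = WY − QY + QW.
The resulting 30×20 matrix has rank 20, and its Smith normal form has invariant factors (1,1,1,1,1,1,1,1,1,1,1,1,1,1,1,1,1,1,1,2).

Now H_k = ker ∂_k / im ∂_{k+1}, so:

  H_1: rank ker ∂_1 − rank ∂_2 = (30 − 9) − 20 = 1, and ∂_2 has invariant factor 2 > 1, so H_1 ≅ Z ⊕ Z/2.

(K is a triangulation of the Klein bottle.)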